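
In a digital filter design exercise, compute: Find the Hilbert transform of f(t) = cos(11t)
The Hilbert transform shifts each frequency component by -pi/2.
H{cos(wt)} = sin(wt)
With w = 11: H{cos(11t)} = sin(11t)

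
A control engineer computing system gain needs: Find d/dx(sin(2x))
Chain rule: d/dx[sin(u)]=cos(u)·u' where u=2x
u'=2

Answer: 2·cos(2x)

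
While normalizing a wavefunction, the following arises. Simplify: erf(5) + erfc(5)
By definition erfc(x)=1 - erf(x)
erf(5) + erfc(5)=erf(5) + 1 - erf(5)=1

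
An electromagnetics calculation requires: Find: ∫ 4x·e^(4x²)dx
Let u=4x², du=8x dx
∫ (1/2)e^u du=e^u/2 + C

Answer: e^(4x²)/2 + C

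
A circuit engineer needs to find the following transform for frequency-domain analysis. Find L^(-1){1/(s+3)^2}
L^(-1){1/(s-a)^n} = t^(n-1)·e^(at)/(n-1)!
Here a = -3, n = 2: t^1·e^(-3t)/1

Answer: t·e^(-3t)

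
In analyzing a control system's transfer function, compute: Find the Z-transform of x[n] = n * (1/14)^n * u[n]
Using the property Z{n * a^n * u[n]}=az/(z-a)^2
With a=1/14: X(z)=(1/14)z/(z - 1/14)^2, |z| > 1/14

Answer: (1/14)z/(z - 1/14)^2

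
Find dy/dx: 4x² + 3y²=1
Differentiate: 8x + 6y·(dy/dx)=0
dy/dx=-8x/(6y)=-(4/3)·(x/y)

Answer: dy/dx=-(4/3)·(x/y)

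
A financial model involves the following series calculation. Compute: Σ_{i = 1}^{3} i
Using formula: Σ i^1 = n(n+1)/2 = 3·4/2 = 6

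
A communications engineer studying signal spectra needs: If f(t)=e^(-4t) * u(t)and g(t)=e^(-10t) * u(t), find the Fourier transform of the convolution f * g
By the convolution theorem: F{f * g}=F(omega) * G(omega)
F(omega)=1/(4+j * omega), G(omega)=1/(10+j * omega)
F{f * g}=1/((4+j * omega)(10+j * omega))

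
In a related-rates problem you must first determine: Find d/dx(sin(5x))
Chain rule: d/dx[sin(u)]=cos(u)·u' where u=5x
u'=5

Answer: 5·cos(5x)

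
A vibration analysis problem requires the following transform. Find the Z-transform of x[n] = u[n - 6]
Using the time-shift property: Z{u[n-6]}=z^(-6)*z/(z-1)
=z^(-5)/(z-1)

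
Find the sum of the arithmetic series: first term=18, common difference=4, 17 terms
Last term: a_n=18 + (17 - 1)·4=82
Sum=n(a_1 + a_n)/2=17(18 + 82)/2=850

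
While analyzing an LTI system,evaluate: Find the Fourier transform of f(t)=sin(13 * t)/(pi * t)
sin(W * t)/(pi * t) = (W/pi) * sinc(W * t/pi) is the impulse response of the ideal low-pass filter with cutoff W (here W = 13).
Its Fourier transform is a rectangular function:
F(omega) = 1 for |omega| < 13, 0 otherwise

Answer: rect(omega/26) [i.e., 1 for |omega| < 13, 0 otherwise]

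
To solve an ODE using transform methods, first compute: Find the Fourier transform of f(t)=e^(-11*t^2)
The Fourier transform of a Gaussian e^(-a*t^2) is sqrt(pi/a)*e^(-omega^2/(4a)).
With a=11: F(omega)=sqrt(pi/11)*e^(-omega^2/44)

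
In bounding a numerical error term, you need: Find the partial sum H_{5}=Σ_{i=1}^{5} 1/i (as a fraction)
H_5=1+1/2+1/3+...+1/5
=137/60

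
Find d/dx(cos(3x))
Chain rule: d/dx[cos(u)]=-sin(u)·u' where u=3x
u'=3

Answer: -3·sin(3x)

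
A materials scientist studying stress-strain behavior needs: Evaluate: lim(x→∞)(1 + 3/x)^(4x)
Rewrite as [(1 + 3/x)^x]^4.
lim(1 + 3/x)^x = e^3, so limit = (e^3)^4 = e^12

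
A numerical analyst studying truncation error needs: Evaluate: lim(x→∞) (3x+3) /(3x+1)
Divide numerator and denominator by x:
lim (3 + 3/x)/(3 + 1/x)=1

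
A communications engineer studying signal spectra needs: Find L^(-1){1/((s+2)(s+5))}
Partial fractions: 1/((s+2)(s+5)) = A/(s+2)+B/(s+5)
Cover-up: A = 1/(s+5)|_{s = -2} = 1/3; B = 1/(s+2)|_{s = -5} = -1/3
L^(-1) = (1/3)e^(-2t) - (1/3)e^(-5t)

Answer: (1/3)(e^(-2t) - e^(-5t))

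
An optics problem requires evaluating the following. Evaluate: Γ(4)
Γ(n) = (n-1)! for positive integers
Γ(4) = 3! = 6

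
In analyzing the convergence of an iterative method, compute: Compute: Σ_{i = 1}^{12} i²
Using formula: Σ i^2 = n(n + 1)(2n + 1)/6 = 12·13·25/6 = 650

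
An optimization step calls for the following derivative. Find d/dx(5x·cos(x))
Product rule: (fg)' = f'g+fg'
f = 5x, f' = 5
g = cos(x), g' = -sin(x)

Answer: 5·cos(x)-5x·sin(x)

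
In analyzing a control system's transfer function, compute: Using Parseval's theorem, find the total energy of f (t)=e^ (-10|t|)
Parseval's theorem: E = integral |f(t)|^2 dt = (1/2pi) integral |F(omega)|^2 domega
E = integral_{-inf}^{inf} e^(-20|t|) dt = 2*integral_0^inf e^(-20t) dt = 2/(2*10) = 1/10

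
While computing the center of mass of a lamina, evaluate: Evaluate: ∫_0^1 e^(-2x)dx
Antiderivative: (1/(-2))e^(-2x)
Evaluate: (1/(-2))(e^-2-1)

Answer: (e^-2-1)/(-2)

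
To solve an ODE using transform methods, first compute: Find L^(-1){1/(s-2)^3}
L^(-1){1/(s-a)^n}=t^(n-1)·e^(at)/(n-1)!
Here a=2, n=3: t^2·e^(2t)/2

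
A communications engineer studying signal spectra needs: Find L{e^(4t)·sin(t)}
First shifting: L{e^(at)f(t)}=F(s-a)
L{sin(t)}=1/(s² + 1)
Shift: 1/((s-4)² + 1)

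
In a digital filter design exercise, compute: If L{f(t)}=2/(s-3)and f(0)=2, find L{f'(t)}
L{f'(t)} = s·F(s) - f(0) = 2s/(s-3) - 2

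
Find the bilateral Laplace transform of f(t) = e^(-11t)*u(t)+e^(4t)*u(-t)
For e^(-11t) * u(t): L=1/(s+11), Re(s) > -11
For e^(4t) * u(-t): L=-1/(s-4), Re(s) < 4
Combined: F(s)=1/(s+11)-1/(s-4), -11 < Re(s) < 4

Answer: 1/(s+11)-1/(s-4), ROC: -11 < Re(s) < 4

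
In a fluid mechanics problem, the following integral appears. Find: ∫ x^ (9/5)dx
Power rule: ∫ x^(9/5) dx=x^(14/5)/(14/5) + C

Answer: (5/14)·x^(14/5) + C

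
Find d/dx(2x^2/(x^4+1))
Quotient rule: (f/g)' = (f'g - fg')/g²
f = 2x^2, f' = 4x
g = x^4+1, g' = 4x^3

Answer: (4x·(x^4+1)-8x^5)/(x^4+1)²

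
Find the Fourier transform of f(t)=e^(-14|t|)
Using the standard pair: F{e^(-a|t|)}=2a/(a^2+omega^2)
With a=14: F(omega)=28/(196+omega^2)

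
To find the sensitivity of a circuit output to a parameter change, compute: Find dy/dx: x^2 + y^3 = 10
Differentiate: 2x+3y^2·(dy/dx)=0
dy/dx=-2x/(3y^2)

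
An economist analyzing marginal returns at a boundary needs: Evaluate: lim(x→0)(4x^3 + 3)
Polynomial is continuous, so substitute x = 0:
4·0^3+3 = 3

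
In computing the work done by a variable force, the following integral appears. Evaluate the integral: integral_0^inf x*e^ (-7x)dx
This is a Gamma integral. Substitute u = 7x (du = 7 dx):
integral_0^inf x * e^(-7x) dx = (1/7^2) integral_0^inf u^1 * e^(-u) du
= Gamma(2)/7^2 = 1!/7^2 = 1/49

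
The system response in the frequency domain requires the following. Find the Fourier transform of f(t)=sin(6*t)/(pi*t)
sin(W*t)/(pi*t)=(W/pi)*sinc(W*t/pi) is the impulse response of the ideal low-pass filter with cutoff W (here W=6).
Its Fourier transform is a rectangular function:
F(omega)=1 for |omega| < 6, 0 otherwise

Answer: rect(omega/12) [i.e., 1 for |omega| < 6, 0 otherwise]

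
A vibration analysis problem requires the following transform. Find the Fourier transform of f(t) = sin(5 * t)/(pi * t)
sin(W*t)/(pi*t) = (W/pi)*sinc(W*t/pi) is the impulse response of the ideal low-pass filter with cutoff W (here W = 5).
Its Fourier transform is a rectangular function:
F(omega) = 1 for |omega| < 5, 0 otherwise

Answer: rect(omega/10) [i.e., 1 for |omega| < 5, 0 otherwise]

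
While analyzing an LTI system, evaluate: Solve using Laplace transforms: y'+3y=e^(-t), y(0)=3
Take L: sY - 3+3Y=1/(s+1)
Y(s+3)=1/(s+1)+3
Y=1/((s+1)(s+3))+3/(s+3)
Partial fractions: 1/((s+1)(s+3))=(1/2)/(s+1) - (1/2)/(s+3)
So Y=(1/2)/(s+1)+(5/2)/(s+3)
Inverse Laplace transform (L^(-1){1/(s+1)}=e^(-t), L^(-1){1/(s+3)}=e^(-3t)):

Answer: y(t)=(1/2)·e^(-t)+(5/2)·e^(-3t)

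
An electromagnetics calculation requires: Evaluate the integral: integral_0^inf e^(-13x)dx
integral_0^inf e^(-13x) dx = [-1/13*e^(-13x)]_0^inf
= 0 - (-1/13) = 1/13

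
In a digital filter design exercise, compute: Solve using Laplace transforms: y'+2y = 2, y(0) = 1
Take L of both sides: sY(s) - 1 + 2Y(s)=2/s
Y(s)(s + 2)=2/s + 1
Y(s)=2/(s(s + 2)) + 1/(s + 2)
Partial fractions: 2/(s(s + 2))=1/s - 1/(s + 2)
So Y(s)=1/s
Inverse transform (L^(-1){1/s}=1, L^(-1){1/(s + 2)}=e^(-2t)):

Answer: y(t)=1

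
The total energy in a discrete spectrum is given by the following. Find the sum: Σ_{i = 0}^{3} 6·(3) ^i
Geometric series: S=a(1 - r^n)/(1 - r)
a=6, r=3, n=4
S=6(1 - 81)/-2=240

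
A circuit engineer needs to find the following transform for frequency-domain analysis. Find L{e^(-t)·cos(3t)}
First shifting: L{e^(at)f(t)} = F(s-a)
L{cos(3t)} = s/(s² + 9)
Shift: (s + 1)/((s + 1)² + 9)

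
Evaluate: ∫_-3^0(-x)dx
Step 1: Find antiderivative F(x) = (-1/2)x^2
Step 2: F(0) - F(-3) = 0 - (-9/2) = 9/2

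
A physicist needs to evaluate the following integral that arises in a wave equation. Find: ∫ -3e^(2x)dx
Since d/dx[e^(2x)]=2e^(2x), we get -3/2 e^(2x)+C

Answer: (-3/2)e^(2x)+C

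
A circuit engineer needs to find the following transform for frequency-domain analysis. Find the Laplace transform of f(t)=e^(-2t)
L{e^(at)} = 1/(s-a)
L{e^(-2t)} = 1/(s + 2)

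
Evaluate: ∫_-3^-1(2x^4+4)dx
Step 1: Find antiderivative F(x)=(2/5)x^5 + 4x
Step 2: F(-1) - F(-3)=-22/5 - (-546/5)=524/5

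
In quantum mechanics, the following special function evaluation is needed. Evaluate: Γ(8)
Γ(n)=(n-1)! for positive integers
Γ(8)=7!=5040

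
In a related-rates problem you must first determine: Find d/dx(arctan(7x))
d/dx[arctan(u)] = u'/(1+u²), u = 7x, u' = 7

Answer: 7/(1+49x²)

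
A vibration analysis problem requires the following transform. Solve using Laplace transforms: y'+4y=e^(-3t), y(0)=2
Take L: sY - 2 + 4Y = 1/(s + 3)
Y(s + 4) = 1/(s + 3) + 2
Y = 1/((s + 3)(s + 4)) + 2/(s + 4)
Partial fractions: 1/((s + 3)(s + 4)) = 1/(s + 3) - 1/(s + 4)
So Y = 1/(s + 3) + 1/(s + 4)
Inverse Laplace transform (L^(-1){1/(s + 3)} = e^(-3t), L^(-1){1/(s + 4)} = e^(-4t)):

Answer: y(t) = 1·e^(-3t) + e^(-4t)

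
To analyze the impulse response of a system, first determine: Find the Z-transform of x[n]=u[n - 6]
Using the time-shift property: Z{u[n-6]} = z^(-6)*z/(z-1)
= z^(-5)/(z-1)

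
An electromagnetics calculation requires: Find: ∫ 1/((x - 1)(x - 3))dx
Partial fractions: 1/((x-1)(x-3)) = A/(x-1) + B/(x-3)
A = -1/2, B = 1/2
∫ [-1/2· 1/(x-1) + 1/2· 1/(x-3)] dx
= (1/2)[ln|x-3| - ln|x-1|] + C

Answer: (1/2)·ln|(x-3)/(x-1)| + C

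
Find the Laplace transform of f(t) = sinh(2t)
L{sinh(at)}=a/(s²-a²)
L{sinh(2t)}=2/(s²-4)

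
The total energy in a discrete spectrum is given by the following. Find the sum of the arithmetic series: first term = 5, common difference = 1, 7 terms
Last term: a_n = 5 + (7 - 1)·1 = 11
Sum = n(a_1 + a_n)/2 = 7(5 + 11)/2 = 56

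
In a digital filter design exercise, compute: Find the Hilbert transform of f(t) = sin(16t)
The Hilbert transform shifts each frequency component by -pi/2.
H{sin(wt)} = -cos(wt)
With w = 16: H{sin(16t)} = -cos(16t)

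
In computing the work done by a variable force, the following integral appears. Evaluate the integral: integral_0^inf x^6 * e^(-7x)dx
This is a Gamma integral. Substitute u=7x (du=7 dx):
integral_0^inf x^6*e^(-7x) dx=(1/7^7) integral_0^inf u^6*e^(-u) du
=Gamma(7)/7^7=6!/7^7=720/823543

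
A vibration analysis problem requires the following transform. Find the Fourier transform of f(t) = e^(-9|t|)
Using the standard pair: F{e^(-a|t|)} = 2a/(a^2+omega^2)
With a = 9: F(omega) = 18/(81+omega^2)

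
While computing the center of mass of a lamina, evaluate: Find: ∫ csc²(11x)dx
Since d/dx[-cot(11x)]=11csc²(11x), integral=-cot(11x)/11+C

Answer: (-1/11)cot(11x)+C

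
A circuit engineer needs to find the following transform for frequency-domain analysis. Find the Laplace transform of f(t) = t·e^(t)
L{t·e^(at)}=1/(s-a)²
L{t·e^(t)}=1/(s-1)²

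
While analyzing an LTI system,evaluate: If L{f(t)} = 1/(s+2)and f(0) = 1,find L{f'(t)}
L{f'(t)}=s·F(s) - f(0)=s/(s+2)-1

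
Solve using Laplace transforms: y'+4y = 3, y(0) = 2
Take L of both sides: sY(s) - 2 + 4Y(s) = 3/s
Y(s)(s + 4) = 3/s + 2
Y(s) = 3/(s(s + 4)) + 2/(s + 4)
Partial fractions: 3/(s(s + 4)) = (3/4)/s - (3/4)/(s + 4)
So Y(s) = (3/4)/s + (5/4)/(s + 4)
Inverse transform (L^(-1){1/s} = 1, L^(-1){1/(s + 4)} = e^(-4t)):

Answer: y(t) = 3/4 + (5/4)·e^(-4t)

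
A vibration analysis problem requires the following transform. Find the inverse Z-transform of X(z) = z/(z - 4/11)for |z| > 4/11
Standard pair: z/(z-a) <-> a^n * u[n] for causal signals
With a = 4/11: x[n] = (4/11)^n * u[n]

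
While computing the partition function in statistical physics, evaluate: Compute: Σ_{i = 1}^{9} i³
Using formula: Σ i^3=[n(n+1)/2]²=[9·10/2]²=2025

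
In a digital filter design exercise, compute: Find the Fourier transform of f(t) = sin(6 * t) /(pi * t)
sin(W*t)/(pi*t) = (W/pi)*sinc(W*t/pi) is the impulse response of the ideal low-pass filter with cutoff W (here W = 6).
Its Fourier transform is a rectangular function:
F(omega) = 1 for |omega| < 6, 0 otherwise

Answer: rect(omega/12) [i.e., 1 for |omega| < 6, 0 otherwise]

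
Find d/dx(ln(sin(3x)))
Chain rule: d/dx[ln(u)] = u'/u where u = sin(3x)
u' = 3cos(3x)

Answer: (3cos(3x))/(sin(3x))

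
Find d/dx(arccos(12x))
d/dx[arccos(u)] = -u'/√(1-u²), u = 12x, u' = 12

Answer: -12/√(1-144x²)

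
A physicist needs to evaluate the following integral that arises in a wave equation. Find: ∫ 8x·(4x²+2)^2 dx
Let u=4x²+2, du=8x dx
∫ u^2 du=u^3/3+C

Answer: (4x²+2)^3/3+C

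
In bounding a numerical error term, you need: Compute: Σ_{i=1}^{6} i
Using formula: Σ i^1=n(n + 1)/2=6·7/2=21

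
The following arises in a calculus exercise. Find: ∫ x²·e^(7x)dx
Integration by parts twice:
First: u = x², dv = e^(7x) dx => x²e^(7x)/7 - (2/7)∫ xe^(7x) dx
Second (∫ xe^(7x) dx): xe^(7x)/7 - e^(7x)/49
Combining: e^(7x)(x²/7 - 2x/49 + 2/343) + C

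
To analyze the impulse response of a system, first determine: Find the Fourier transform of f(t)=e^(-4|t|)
Using the standard pair: F{e^(-a|t|)} = 2a/(a^2 + omega^2)
With a = 4: F(omega) = 8/(16 + omega^2)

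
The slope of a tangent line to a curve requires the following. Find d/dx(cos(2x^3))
Chain rule: d/dx[cos(u)] = -sin(u)·u' where u = 2x^3
u' = 6x^2

Answer: -6x^2·sin(2x^3)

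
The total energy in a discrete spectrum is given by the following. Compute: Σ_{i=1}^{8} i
Using formula: Σ i^1 = n(n+1)/2 = 8·9/2 = 36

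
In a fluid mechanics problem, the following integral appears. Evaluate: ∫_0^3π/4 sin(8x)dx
Antiderivative: -cos(8x)/8
Evaluate at bounds: [-cos(8·3π/4)/8] - [-cos(8·0)/8]
= (-(1)+(1))/8 = 0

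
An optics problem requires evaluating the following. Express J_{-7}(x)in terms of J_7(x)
For integer n: J_{-n}(x)=(-1)^n J_n(x)
With n=7: J_{-7}(x)=(-1)^7 J_7(x)=-J_7(x)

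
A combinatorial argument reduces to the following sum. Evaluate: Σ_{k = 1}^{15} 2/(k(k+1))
Partial fractions: 2/(k(k + 1))=2/k - 2/(k + 1)
Telescoping sum: 2(1 - 1/16)=2·15/16

Answer: 15/8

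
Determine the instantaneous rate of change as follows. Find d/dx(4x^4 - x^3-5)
Power rule: d/dx(ax^n)=n·a·x^(n-1)
Term by term: 16·x^3-3·x^2

Answer: 16x^3-3x^2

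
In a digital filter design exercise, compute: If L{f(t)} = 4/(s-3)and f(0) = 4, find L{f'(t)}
L{f'(t)}=s·F(s) - f(0)=4s/(s-3)-4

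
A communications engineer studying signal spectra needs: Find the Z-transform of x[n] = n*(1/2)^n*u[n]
Using the property Z{n * a^n * u[n]} = az/(z-a)^2
With a = 1/2: X(z) = (1/2)z/(z - 1/2)^2, |z| > 1/2

Answer: (1/2)z/(z - 1/2)^2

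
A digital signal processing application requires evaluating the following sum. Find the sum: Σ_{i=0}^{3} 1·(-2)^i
Geometric series: S = a(1 - r^n)/(1 - r)
a = 1, r = -2, n = 4
S = 1(1 - 16)/3 = -5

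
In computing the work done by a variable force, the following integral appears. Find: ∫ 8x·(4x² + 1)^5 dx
Let u = 4x² + 1, du = 8x dx
∫ u^5 du = u^6/6 + C

Answer: (4x² + 1)^6/6 + C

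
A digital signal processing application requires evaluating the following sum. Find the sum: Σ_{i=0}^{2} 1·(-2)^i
Geometric series: S = a(1 - r^n)/(1 - r)
a = 1, r = -2, n = 3
S = 1(1 + 8)/3 = 3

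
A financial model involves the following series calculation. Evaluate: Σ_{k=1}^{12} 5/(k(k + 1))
Partial fractions: 5/(k(k+1))=5/k - 5/(k+1)
Telescoping sum: 5(1-1/13)=5·12/13

Answer: 60/13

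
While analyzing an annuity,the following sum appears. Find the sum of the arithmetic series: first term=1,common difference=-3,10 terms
Last term: a_n=1+(10-1)·-3=-26
Sum=n(a_1+a_n)/2=10(1+(-26))/2=-125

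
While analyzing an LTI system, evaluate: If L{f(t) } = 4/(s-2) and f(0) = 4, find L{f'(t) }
L{f'(t)} = s·F(s) - f(0) = 4s/(s-2) - 4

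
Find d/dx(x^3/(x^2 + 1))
Quotient rule: (f/g)' = (f'g - fg')/g²
f = x^3, f' = 3x^2
g = x^2 + 1, g' = 2x

Answer: (3x^2·(x^2 + 1) - 2x^4)/(x^2 + 1)²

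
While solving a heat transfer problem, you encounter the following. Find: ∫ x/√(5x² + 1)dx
Let u = 5x² + 1, du = 10x dx
∫ (1/10)·u^(-1/2) du = √u/5 + C

Answer: √(5x² + 1)/5 + C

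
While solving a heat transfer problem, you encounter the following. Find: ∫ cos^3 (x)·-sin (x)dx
Let u=cos(x), du=-sin(x) dx
∫ u^3 du=u^4/4 + C

Answer: cos^4(x)/4 + C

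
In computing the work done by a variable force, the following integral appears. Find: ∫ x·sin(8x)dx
By parts: u = x, dv = sin(8x) dx
du = dx, v = -cos(8x)/8
= -x·cos(8x)/8+sin(8x)/8²+C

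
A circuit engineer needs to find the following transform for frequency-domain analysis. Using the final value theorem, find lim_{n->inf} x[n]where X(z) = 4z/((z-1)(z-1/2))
Final value theorem: lim x[n] = lim_{z->1} (z-1) * X(z)
(z-1) * X(z) = 4z/(z-1/2)
As z->1: 4/(1 - 1/2) = 4/(1/2) = 8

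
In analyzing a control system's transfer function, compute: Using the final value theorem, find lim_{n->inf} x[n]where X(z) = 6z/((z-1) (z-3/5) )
Final value theorem: lim x[n] = lim_{z->1} (z-1) * X(z)
(z-1) * X(z) = 6z/(z-3/5)
As z->1: 6/(1-3/5) = 6/(2/5) = 15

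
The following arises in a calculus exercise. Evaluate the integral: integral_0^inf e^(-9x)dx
integral_0^inf e^(-9x) dx = [-1/9 * e^(-9x)]_0^inf
= 0 - (-1/9) = 1/9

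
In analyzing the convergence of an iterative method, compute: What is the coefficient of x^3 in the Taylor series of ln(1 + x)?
ln(1+x)=Σ (-1)^(n+1) x^n/n
Coefficient of x^3=(-1)^4/3=1/3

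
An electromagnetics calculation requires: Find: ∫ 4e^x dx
Since d/dx[e^x] = + e^x, we get 4e^x + C

Answer: 4e^x + C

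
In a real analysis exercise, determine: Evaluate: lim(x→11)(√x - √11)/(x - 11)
Multiply by conjugate (√x + √11)/(√x + √11):
= (x - 11)/((x - 11)(√x + √11)) = 1/(√x + √11)
As x → 11: 1/(2√11)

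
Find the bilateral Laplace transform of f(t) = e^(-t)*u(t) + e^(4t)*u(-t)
For e^(-t) * u(t): L = 1/(s+1), Re(s) > -1
For e^(4t) * u(-t): L = -1/(s-4), Re(s) < 4
Combined: F(s) = 1/(s+1)-1/(s-4), -1 < Re(s) < 4

Answer: 1/(s+1)-1/(s-4), ROC: -1 < Re(s) < 4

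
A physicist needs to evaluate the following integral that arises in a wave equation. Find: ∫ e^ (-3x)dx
Since d/dx[e^(-3x)] = -3e^(-3x), we get -1/3 e^(-3x)+C

Answer: (-1/3)e^(-3x)+C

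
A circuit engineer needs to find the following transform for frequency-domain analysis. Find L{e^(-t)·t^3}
First shifting: L{e^(at)f(t)} = F(s-a)
L{t^3} = 6/s^4
Shift s → s + 1: 6/(s + 1)^4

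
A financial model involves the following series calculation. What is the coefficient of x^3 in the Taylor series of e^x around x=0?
Taylor series of e^x=Σ x^n/n!
Coefficient of x^3=1/3!=1/6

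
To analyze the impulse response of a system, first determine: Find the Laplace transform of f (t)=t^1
L{t^n}=n!/s^(n + 1)
L{t^1}=1!/s^2=1/s^2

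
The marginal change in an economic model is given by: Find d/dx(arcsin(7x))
d/dx[arcsin(u)]=u'/√(1-u²), u=7x, u'=7

Answer: 7/√(1-49x²)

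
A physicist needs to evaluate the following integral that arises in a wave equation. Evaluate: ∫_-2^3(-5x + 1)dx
Step 1: Find antiderivative F(x)=(-5/2)x^2+x
Step 2: F(3) - F(-2)=-39/2 - (-12)=-15/2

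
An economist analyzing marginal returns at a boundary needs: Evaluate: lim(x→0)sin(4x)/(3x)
L'Hôpital (0/0): lim 4cos(4x)/3=4/3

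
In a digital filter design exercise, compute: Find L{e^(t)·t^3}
First shifting: L{e^(at)f(t)} = F(s-a)
L{t^3} = 6/s^4
Shift s → s-1: 6/(s-1)^4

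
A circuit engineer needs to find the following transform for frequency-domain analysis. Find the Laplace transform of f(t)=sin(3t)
L{sin(wt)} = w/(s² + w²)
L{sin(3t)} = 3/(s² + 9)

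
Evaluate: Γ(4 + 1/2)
Γ(n + 1/2)=(2n)!√π/(4^n·n!)
=40320√π/(256·24)=(105/16)·√π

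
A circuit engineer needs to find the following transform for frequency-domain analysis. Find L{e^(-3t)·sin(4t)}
First shifting: L{e^(at)f(t)}=F(s-a)
L{sin(4t)}=4/(s² + 16)
Shift: 4/((s + 3)² + 16)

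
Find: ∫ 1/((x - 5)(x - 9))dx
Partial fractions: 1/((x-5)(x-9))=A/(x-5) + B/(x-9)
A=-1/4, B=1/4
∫ [-1/4· 1/(x-5) + 1/4· 1/(x-9)] dx
=(1/4)[ln|x-9| - ln|x-5|] + C

Answer: (1/4)·ln|(x-9)/(x-5)| + C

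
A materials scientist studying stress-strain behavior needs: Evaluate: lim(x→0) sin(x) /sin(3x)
sin(u) ≈ u for small u:
sin(x)/sin(3x) ≈ x/(3x) = 1/3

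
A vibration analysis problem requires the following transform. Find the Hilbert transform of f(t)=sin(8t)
The Hilbert transform shifts each frequency component by -pi/2.
H{sin(wt)} = -cos(wt)
With w = 8: H{sin(8t)} = -cos(8t)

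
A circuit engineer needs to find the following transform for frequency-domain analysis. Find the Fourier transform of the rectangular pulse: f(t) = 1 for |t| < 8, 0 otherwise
F(omega) = integral from -8 to 8 of e^(-j * omega * t) dt
= 2 * sin(8 * omega)/omega = 16 * sinc(8 * omega/pi)

Answer: 2 * sin(8 * omega)/omega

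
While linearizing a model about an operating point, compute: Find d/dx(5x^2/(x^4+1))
Quotient rule: (f/g)' = (f'g - fg')/g²
f = 5x^2, f' = 10x
g = x^4+1, g' = 4x^3

Answer: (10x·(x^4+1)-20x^5)/(x^4+1)²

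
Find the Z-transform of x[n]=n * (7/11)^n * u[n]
Using the property Z{n*a^n*u[n]}=az/(z-a)^2
With a=7/11: X(z)=(7/11)z/(z - 7/11)^2, |z| > 7/11

Answer: (7/11)z/(z - 7/11)^2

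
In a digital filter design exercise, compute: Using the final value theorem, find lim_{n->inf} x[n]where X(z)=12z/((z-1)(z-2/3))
Final value theorem: lim x[n]=lim_{z->1} (z-1) * X(z)
(z-1) * X(z)=12z/(z-2/3)
As z->1: 12/(1-2/3)=12/(1/3)=36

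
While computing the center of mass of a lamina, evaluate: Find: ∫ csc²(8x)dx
Since d/dx[-cot(8x)] = 8csc²(8x), integral = -cot(8x)/8 + C

Answer: (-1/8)cot(8x) + C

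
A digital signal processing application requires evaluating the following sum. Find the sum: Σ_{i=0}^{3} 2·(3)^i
Geometric series: S = a(1 - r^n)/(1 - r)
a = 2, r = 3, n = 4
S = 2(1 - 81)/-2 = 80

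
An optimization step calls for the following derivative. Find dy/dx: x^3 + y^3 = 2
Differentiate: 3x^2 + 3y^2·(dy/dx) = 0
dy/dx = -3x^2/(3y^2)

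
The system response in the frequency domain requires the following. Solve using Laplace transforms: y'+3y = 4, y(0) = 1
Take L of both sides: sY(s) - 1 + 3Y(s)=4/s
Y(s)(s + 3)=4/s + 1
Y(s)=4/(s(s + 3)) + 1/(s + 3)
Partial fractions: 4/(s(s + 3))=(4/3)/s - (4/3)/(s + 3)
So Y(s)=(4/3)/s - (1/3)/(s + 3)
Inverse transform (L^(-1){1/s}=1, L^(-1){1/(s + 3)}=e^(-3t)):

Answer: y(t)=4/3 - (1/3)·e^(-3t)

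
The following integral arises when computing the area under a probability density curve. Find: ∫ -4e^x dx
Since d/dx[e^x] = +e^x, we get -4e^x+C

Answer: -4e^x+C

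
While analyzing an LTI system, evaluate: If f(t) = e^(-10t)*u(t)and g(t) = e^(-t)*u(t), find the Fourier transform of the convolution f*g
By the convolution theorem: F{f*g} = F(omega)*G(omega)
F(omega) = 1/(10+j*omega), G(omega) = 1/(1+j*omega)
F{f*g} = 1/((10+j*omega)(1+j*omega))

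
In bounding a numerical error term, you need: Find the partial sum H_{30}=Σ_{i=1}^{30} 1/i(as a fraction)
H_30 = 1+1/2+1/3+...+1/30
= 9304682830147/2329089562800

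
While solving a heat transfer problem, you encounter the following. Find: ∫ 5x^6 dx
Using power rule: ∫ 5x^6 dx=5/7 x^7 + C=(5/7)x^7 + C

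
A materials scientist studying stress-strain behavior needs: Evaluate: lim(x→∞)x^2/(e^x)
Apply L'Hôpital 2 times (∞/∞ each time):
Eventually get 2!/(e^x) → 0

Answer: 0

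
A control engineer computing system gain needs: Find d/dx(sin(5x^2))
Chain rule: d/dx[sin(u)]=cos(u)·u' where u=5x^2
u'=10x

Answer: 10x·cos(5x^2)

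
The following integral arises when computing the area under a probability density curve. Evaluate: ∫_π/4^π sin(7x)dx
Antiderivative: -cos(7x)/7
Evaluate at bounds: [-cos(7·π)/7] - [-cos(7·π/4)/7]
= (-(-1) + (√2/2))/7 = 1/7 + √2/14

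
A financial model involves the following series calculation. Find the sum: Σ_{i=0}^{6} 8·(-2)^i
Geometric series: S = a(1 - r^n)/(1 - r)
a = 8, r = -2, n = 7
S = 8(1+128)/3 = 344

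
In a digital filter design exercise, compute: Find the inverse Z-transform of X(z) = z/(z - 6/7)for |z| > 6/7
Standard pair: z/(z-a) <-> a^n * u[n] for causal signals
With a=6/7: x[n]=(6/7)^n * u[n]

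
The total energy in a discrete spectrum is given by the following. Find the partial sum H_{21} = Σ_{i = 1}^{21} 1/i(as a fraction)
H_21 = 1+1/2+1/3+...+1/21
= 18858053/5173168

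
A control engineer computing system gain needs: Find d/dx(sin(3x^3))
Chain rule: d/dx[sin(u)] = cos(u)·u' where u = 3x^3
u' = 9x^2

Answer: 9x^2·cos(3x^3)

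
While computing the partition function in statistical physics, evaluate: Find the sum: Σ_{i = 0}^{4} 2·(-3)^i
Geometric series: S = a(1 - r^n)/(1 - r)
a = 2, r = -3, n = 5
S = 2(1 + 243)/4 = 122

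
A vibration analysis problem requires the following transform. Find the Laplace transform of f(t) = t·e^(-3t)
L{t·e^(at)} = 1/(s-a)²
L{t·e^(-3t)} = 1/(s + 3)²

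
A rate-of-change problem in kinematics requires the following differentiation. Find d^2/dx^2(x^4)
Apply power rule 2 times:
d^1: 4x^3
d^2: 12x^2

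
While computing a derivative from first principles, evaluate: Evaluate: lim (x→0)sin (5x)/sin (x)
sin(u) ≈ u for small u:
sin(5x)/sin(x) ≈ 5x/(x)=5/1

Answer: 5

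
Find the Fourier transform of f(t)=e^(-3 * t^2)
The Fourier transform of a Gaussian e^(-a * t^2) is sqrt(pi/a) * e^(-omega^2/(4a)).
With a=3: F(omega)=sqrt(pi/3) * e^(-omega^2/12)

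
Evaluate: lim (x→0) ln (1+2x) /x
L'Hôpital (0/0): lim 2/(1 + 2x) / 1=2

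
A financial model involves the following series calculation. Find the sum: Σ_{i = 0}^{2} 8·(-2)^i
Geometric series: S=a(1 - r^n)/(1 - r)
a=8, r=-2, n=3
S=8(1+8)/3=24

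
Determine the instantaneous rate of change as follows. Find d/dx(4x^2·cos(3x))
Product rule: (fg)'=f'g+fg'
f=4x^2, f'=8x
g=cos(3x), g'=-3·sin(3x)

Answer: 8x·cos(3x)-12x^2·sin(3x)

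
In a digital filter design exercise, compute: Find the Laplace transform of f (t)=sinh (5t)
L{sinh(at)}=a/(s²-a²)
L{sinh(5t)}=5/(s²-25)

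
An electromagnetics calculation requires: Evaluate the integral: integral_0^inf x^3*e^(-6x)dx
This is a Gamma integral. Substitute u = 6x (du = 6 dx):
integral_0^inf x^3*e^(-6x) dx = (1/6^4) integral_0^inf u^3*e^(-u) du
= Gamma(4)/6^4 = 3!/6^4 = 6/1296

Answer: 1/216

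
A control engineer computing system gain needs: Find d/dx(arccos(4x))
d/dx[arccos(u)]=-u'/√(1-u²), u=4x, u'=4

Answer: -4/√(1 - 16x²)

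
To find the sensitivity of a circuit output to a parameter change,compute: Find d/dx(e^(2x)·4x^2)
Product rule: (fg)'=f'g + fg'
f=e^(2x), f'=2·e^(2x)
g=4x^2, g'=8x

Answer: 8·e^(2x)·x^2 + 8·e^(2x)·x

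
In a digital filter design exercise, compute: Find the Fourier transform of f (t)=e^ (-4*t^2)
The Fourier transform of a Gaussian e^(-a * t^2) is sqrt(pi/a) * e^(-omega^2/(4a)).
With a=4: F(omega)=sqrt(pi)/2 * e^(-omega^2/16)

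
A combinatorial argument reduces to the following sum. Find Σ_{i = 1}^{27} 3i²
= 3·n(n + 1)(2n + 1)/6 = 3·27·28·55/6 = 20790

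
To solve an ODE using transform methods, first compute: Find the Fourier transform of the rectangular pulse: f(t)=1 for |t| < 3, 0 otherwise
F(omega) = integral from -3 to 3 of e^(-j*omega*t) dt
= 2*sin(3*omega)/omega = 6*sinc(3*omega/pi)

Answer: 2*sin(3*omega)/omega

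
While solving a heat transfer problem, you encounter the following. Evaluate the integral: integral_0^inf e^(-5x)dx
integral_0^inf e^(-5x) dx=[-1/5*e^(-5x)]_0^inf
=0 - (-1/5)=1/5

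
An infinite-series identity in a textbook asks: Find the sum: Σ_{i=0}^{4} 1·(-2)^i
Geometric series: S = a(1 - r^n)/(1 - r)
a = 1, r = -2, n = 5
S = 1(1+32)/3 = 11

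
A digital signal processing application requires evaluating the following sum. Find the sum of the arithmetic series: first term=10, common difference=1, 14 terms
Last term: a_n=10+(14-1)·1=23
Sum=n(a_1+a_n)/2=14(10+23)/2=231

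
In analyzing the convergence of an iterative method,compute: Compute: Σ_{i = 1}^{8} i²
Using formula: Σ i^2 = n(n+1)(2n+1)/6 = 8·9·17/6 = 204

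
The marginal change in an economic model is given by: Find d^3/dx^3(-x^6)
Apply power rule 3 times:
d^1: -6x^5
d^2: -30x^4
d^3: -120x^3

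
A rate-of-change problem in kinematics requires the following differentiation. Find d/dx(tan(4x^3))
Chain rule: d/dx[tan(u)] = sec²(u)·u' where u = 4x^3
u' = 12x^2

Answer: 12x^2·sec²(4x^3)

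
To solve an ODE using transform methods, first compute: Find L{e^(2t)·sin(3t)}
First shifting: L{e^(at)f(t)} = F(s-a)
L{sin(3t)} = 3/(s²+9)
Shift: 3/((s-2)²+9)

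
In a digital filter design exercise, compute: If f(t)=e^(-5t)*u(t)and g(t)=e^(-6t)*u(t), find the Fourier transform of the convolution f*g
By the convolution theorem: F{f * g} = F(omega) * G(omega)
F(omega) = 1/(5+j * omega), G(omega) = 1/(6+j * omega)
F{f * g} = 1/((5+j * omega)(6+j * omega))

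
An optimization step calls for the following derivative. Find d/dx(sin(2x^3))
Chain rule: d/dx[sin(u)]=cos(u)·u' where u=2x^3
u'=6x^2

Answer: 6x^2·cos(2x^3)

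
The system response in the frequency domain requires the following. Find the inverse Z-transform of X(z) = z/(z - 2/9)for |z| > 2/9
Standard pair: z/(z-a) <-> a^n * u[n] for causal signals
With a=2/9: x[n]=(2/9)^n * u[n]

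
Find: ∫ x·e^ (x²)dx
Let u=x², du=2x dx
∫ (1/2)e^u du=e^u/2+C

Answer: e^(x²)/2+C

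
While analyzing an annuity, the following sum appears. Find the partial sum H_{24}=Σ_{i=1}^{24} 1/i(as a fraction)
H_24=1 + 1/2 + 1/3 + ... + 1/24
=1347822955/356948592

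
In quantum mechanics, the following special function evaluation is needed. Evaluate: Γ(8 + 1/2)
Γ(n + 1/2) = (2n)!√π/(4^n·n!)
= 20922789888000√π/(65536·40320) = (2027025/256)·√π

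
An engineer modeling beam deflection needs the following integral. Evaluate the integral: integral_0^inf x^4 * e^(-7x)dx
This is a Gamma integral. Substitute u = 7x (du = 7 dx):
integral_0^inf x^4 * e^(-7x) dx = (1/7^5) integral_0^inf u^4 * e^(-u) du
= Gamma(5)/7^5 = 4!/7^5 = 24/16807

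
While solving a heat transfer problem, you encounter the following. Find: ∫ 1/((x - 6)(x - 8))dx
Partial fractions: 1/((x-6)(x-8))=A/(x-6)+B/(x-8)
A=-1/2, B=1/2
∫ [-1/2· 1/(x-6)+1/2· 1/(x-8)] dx
=(1/2)[ln|x-8| - ln|x-6|]+C

Answer: (1/2)·ln|(x-8)/(x-6)|+C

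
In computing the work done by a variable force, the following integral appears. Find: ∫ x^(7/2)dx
Power rule: ∫ x^(7/2) dx=x^(9/2)/(9/2) + C

Answer: (2/9)·x^(9/2) + C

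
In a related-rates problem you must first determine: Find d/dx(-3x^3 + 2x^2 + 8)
Power rule: d/dx(ax^n)=n·a·x^(n-1)
Term by term: -9·x^2 + 4·x

Answer: -9x^2 + 4x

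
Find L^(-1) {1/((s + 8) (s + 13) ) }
Partial fractions: 1/((s+8)(s+13)) = A/(s+8)+B/(s+13)
Cover-up: A = 1/(s+13)|_{s = -8} = 1/5; B = 1/(s+8)|_{s = -13} = -1/5
L^(-1) = (1/5)e^(-8t) - (1/5)e^(-13t)

Answer: (1/5)(e^(-8t) - e^(-13t))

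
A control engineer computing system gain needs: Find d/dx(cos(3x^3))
Chain rule: d/dx[cos(u)]=-sin(u)·u' where u=3x^3
u'=9x^2

Answer: -9x^2·sin(3x^3)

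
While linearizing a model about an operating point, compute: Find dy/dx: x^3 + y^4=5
Differentiate: 3x^2+4y^3·(dy/dx) = 0
dy/dx = -3x^2/(4y^3)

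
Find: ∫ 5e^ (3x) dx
Since d/dx[e^(3x)]=3e^(3x), we get 5/3 e^(3x) + C

Answer: (5/3)e^(3x) + C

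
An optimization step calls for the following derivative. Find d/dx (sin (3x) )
Chain rule: d/dx[sin(u)]=cos(u)·u' where u=3x
u'=3

Answer: 3·cos(3x)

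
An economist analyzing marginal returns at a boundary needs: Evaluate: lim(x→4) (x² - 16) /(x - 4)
Factor: (x² - 16)=(x-4)(x+4)
Cancel (x-4): lim(x→4) (x+4)=8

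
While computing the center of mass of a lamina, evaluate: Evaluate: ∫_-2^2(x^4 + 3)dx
Step 1: Find antiderivative F(x)=(1/5)x^5 + 3x
Step 2: F(2) - F(-2)=62/5 - (-62/5)=124/5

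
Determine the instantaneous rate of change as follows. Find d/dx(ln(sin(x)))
Chain rule: d/dx[ln(u)]=u'/u where u=sin(x)
u'=cos(x)

Answer: (cos(x))/(sin(x))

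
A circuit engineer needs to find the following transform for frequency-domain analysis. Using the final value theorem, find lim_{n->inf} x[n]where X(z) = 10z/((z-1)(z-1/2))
Final value theorem: lim x[n]=lim_{z->1} (z-1) * X(z)
(z-1) * X(z)=10z/(z-1/2)
As z->1: 10/(1-1/2)=10/(1/2)=20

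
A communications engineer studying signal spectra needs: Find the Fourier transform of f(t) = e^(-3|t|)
Using the standard pair: F{e^(-a|t|)} = 2a/(a^2 + omega^2)
With a = 3: F(omega) = 6/(9 + omega^2)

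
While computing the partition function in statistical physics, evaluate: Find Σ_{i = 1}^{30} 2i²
= 2·n(n + 1)(2n + 1)/6 = 2·30·31·61/6 = 18910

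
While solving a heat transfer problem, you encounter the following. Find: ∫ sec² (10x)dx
Since d/dx[tan(10x)] = 10sec²(10x), integral = tan(10x)/10+C

Answer: (1/10)tan(10x)+C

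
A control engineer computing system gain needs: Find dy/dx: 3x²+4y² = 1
Differentiate: 6x+8y·(dy/dx)=0
dy/dx=-6x/(8y)=-(3/4)·(x/y)

Answer: dy/dx=-(3/4)·(x/y)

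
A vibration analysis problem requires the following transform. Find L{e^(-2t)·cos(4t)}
First shifting: L{e^(at)f(t)} = F(s-a)
L{cos(4t)} = s/(s²+16)
Shift: (s+2)/((s+2)²+16)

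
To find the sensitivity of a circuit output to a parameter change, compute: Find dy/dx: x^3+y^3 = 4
Differentiate: 3x^2+3y^2·(dy/dx)=0
dy/dx=-3x^2/(3y^2)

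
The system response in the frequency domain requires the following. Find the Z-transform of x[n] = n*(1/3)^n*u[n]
Using the property Z{n * a^n * u[n]}=az/(z-a)^2
With a=1/3: X(z)=(1/3)z/(z - 1/3)^2, |z| > 1/3

Answer: (1/3)z/(z - 1/3)^2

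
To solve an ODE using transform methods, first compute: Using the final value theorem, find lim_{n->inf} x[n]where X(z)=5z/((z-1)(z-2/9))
Final value theorem: lim x[n] = lim_{z->1} (z-1) * X(z)
(z-1) * X(z) = 5z/(z-2/9)
As z->1: 5/(1 - 2/9) = 5/(7/9) = 45/7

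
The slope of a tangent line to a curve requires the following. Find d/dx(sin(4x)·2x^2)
Product rule: (fg)'=f'g+fg'
f=sin(4x), f'=4·cos(4x)
g=2x^2, g'=4x

Answer: 8·cos(4x)·x^2+4·sin(4x)·x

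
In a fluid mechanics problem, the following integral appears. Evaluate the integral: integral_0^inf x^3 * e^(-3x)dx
This is a Gamma integral. Substitute u=3x (du=3 dx):
integral_0^inf x^3*e^(-3x) dx=(1/3^4) integral_0^inf u^3*e^(-u) du
=Gamma(4)/3^4=3!/3^4=6/81

Answer: 2/27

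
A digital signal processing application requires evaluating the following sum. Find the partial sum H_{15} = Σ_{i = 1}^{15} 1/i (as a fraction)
H_15 = 1+1/2+1/3+...+1/15
= 1195757/360360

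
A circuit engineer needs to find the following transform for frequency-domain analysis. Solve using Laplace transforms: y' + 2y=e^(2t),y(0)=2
Take L: sY - 2+2Y = 1/(s-2)
Y(s+2) = 1/(s-2)+2
Y = 1/((s-2)(s+2))+2/(s+2)
Partial fractions: 1/((s-2)(s+2)) = (1/4)/(s-2) - (1/4)/(s+2)
So Y = (1/4)/(s-2)+(7/4)/(s+2)
Inverse Laplace transform (L^(-1){1/(s-2)} = e^(2t), L^(-1){1/(s+2)} = e^(-2t)):

Answer: y(t) = (1/4)·e^(2t)+(7/4)·e^(-2t)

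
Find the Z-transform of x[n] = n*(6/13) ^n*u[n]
Using the property Z{n*a^n*u[n]}=az/(z-a)^2
With a=6/13: X(z)=(6/13)z/(z - 6/13)^2, |z| > 6/13

Answer: (6/13)z/(z - 6/13)^2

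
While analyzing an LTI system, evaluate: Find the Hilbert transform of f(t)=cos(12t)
The Hilbert transform shifts each frequency component by -pi/2.
H{cos(wt)}=sin(wt)
With w=12: H{cos(12t)}=sin(12t)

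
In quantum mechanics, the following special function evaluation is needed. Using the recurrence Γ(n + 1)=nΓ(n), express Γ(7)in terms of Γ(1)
Γ(7)=6Γ(6)=6·5Γ(5)=...=6!·Γ(1)=720·Γ(1)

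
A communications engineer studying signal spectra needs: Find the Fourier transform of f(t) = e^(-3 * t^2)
The Fourier transform of a Gaussian e^(-a * t^2) is sqrt(pi/a) * e^(-omega^2/(4a)).
With a=3: F(omega)=sqrt(pi/3) * e^(-omega^2/12)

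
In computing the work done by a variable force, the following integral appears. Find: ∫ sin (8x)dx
Using substitution u=8x: ∫ sin(u) du/8=-cos(u)/8+C

Answer: (-1/8)cos(8x)+C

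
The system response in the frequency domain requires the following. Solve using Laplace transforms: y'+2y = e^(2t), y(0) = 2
Take L: sY - 2 + 2Y = 1/(s-2)
Y(s + 2) = 1/(s-2) + 2
Y = 1/((s-2)(s + 2)) + 2/(s + 2)
Partial fractions: 1/((s-2)(s + 2)) = (1/4)/(s-2) - (1/4)/(s + 2)
So Y = (1/4)/(s-2) + (7/4)/(s + 2)
Inverse Laplace transform (L^(-1){1/(s-2)} = e^(2t), L^(-1){1/(s + 2)} = e^(-2t)):

Answer: y(t) = (1/4)·e^(2t) + (7/4)·e^(-2t)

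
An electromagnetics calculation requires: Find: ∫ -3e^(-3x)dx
Since d/dx[e^(-3x)] = -3e^(-3x), we get 1 e^(-3x) + C

Answer: e^(-3x) + C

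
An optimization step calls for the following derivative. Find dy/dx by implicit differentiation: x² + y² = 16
Differentiate both sides: 2x + 2y·(dy/dx) = 0
Solve: dy/dx = -2x/(2y) = -x/y

Answer: dy/dx = -x/y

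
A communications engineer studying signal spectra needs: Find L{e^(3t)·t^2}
First shifting: L{e^(at)f(t)} = F(s-a)
L{t^2} = 2/s^3
Shift s → s-3: 2/(s-3)^3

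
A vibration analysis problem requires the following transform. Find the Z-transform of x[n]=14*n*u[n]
Z{n*u[n]}=z/(z-1)^2
By linearity: Z{14*n*u[n]}=14z/(z-1)^2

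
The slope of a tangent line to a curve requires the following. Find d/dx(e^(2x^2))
Chain rule: d/dx[e^u] = e^u · u' where u = 2x^2
u' = 4x

Answer: 4x·e^(2x^2)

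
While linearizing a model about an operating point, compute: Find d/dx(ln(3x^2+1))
Chain rule: d/dx[ln(u)]=u'/u where u=3x^2+1
u'=6x

Answer: (6x)/(3x^2+1)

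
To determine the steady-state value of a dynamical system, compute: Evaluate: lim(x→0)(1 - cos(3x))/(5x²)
Using 1-cos(u) ≈ u²/2 for small u:
(1-cos(3x)) ≈ (3x)²/2 = 9x²/2
So limit = 9/(2·5) = 9/10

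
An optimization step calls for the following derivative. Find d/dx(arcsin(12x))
d/dx[arcsin(u)]=u'/√(1-u²), u=12x, u'=12

Answer: 12/√(1 - 144x²)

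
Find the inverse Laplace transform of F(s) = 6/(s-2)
L^(-1){6/(s-a)}=c·e^(at)
Here a=2, c=6

Answer: 6e^(2t)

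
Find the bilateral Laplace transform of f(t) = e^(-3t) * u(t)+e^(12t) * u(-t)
For e^(-3t) * u(t): L=1/(s + 3), Re(s) > -3
For e^(12t) * u(-t): L=-1/(s-12), Re(s) < 12
Combined: F(s)=1/(s + 3) - 1/(s-12), -3 < Re(s) < 12

Answer: 1/(s + 3) - 1/(s-12), ROC: -3 < Re(s) < 12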